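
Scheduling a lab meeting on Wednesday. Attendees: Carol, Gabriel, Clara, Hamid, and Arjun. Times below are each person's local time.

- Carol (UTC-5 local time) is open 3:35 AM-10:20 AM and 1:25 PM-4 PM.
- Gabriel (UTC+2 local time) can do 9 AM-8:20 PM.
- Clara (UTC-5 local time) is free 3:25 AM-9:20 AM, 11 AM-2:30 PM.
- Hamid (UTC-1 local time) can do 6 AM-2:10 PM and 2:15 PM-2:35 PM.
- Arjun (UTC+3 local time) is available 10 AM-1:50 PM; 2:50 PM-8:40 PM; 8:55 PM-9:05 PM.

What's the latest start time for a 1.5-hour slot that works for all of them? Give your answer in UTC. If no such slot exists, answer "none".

Carol in UTC: 08:35-15:20, 18:25-21:00 (add 5h to convert from UTC-5).
Gabriel in UTC: 07:00-18:20 (subtract 2h to convert from UTC+2).
Clara in UTC: 08:25-14:20, 16:00-19:30 (add 5h to convert from UTC-5).
Hamid in UTC: 07:00-15:10, 15:15-15:35 (add 1h to convert from UTC-1).
Arjun in UTC: 07:00-10:50, 11:50-17:40, 17:55-18:05 (subtract 3h to convert from UTC+3).
Carol ∩ Gabriel: 08:35-15:20.
Carol ∩ Gabriel ∩ Clara: 08:35-14:20.
Carol ∩ Gabriel ∩ Clara ∩ Hamid: 08:35-14:20.
Carol ∩ Gabriel ∩ Clara ∩ Hamid ∩ Arjun: 08:35-10:50, 11:50-14:20.
So the common availability across everyone is 08:35-10:50, 11:50-14:20.
The last common window of at least 90 minutes is 11:50-14:20; a 90-minute meeting can start as late as 12:50 and still end by 14:20.

12:50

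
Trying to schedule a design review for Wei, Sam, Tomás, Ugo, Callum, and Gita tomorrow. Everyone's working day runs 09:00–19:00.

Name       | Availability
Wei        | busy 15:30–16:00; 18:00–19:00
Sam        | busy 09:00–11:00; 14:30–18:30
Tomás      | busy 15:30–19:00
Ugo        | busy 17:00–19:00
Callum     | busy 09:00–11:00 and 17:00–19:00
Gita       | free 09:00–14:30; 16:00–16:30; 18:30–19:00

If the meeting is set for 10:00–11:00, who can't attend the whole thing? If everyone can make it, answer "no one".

Wei free: 09:00-15:30, 16:00-18:00 (invert busy blocks within the working day).
Sam free: 11:00-14:30, 18:30-19:00 (invert busy blocks within the working day).
Tomás free: 09:00-15:30 (invert busy blocks within the working day).
Ugo free: 09:00-17:00 (invert busy blocks within the working day).
Callum free: 11:00-17:00 (invert busy blocks within the working day).
Gita free: 09:00-14:30, 16:00-16:30, 18:30-19:00.
Wei: free for 10:00-11:00. Sam: not fully free for 10:00-11:00. Tomás: free for 10:00-11:00. Ugo: free for 10:00-11:00. Callum: not fully free for 10:00-11:00. Gita: free for 10:00-11:00.

Callum, Sam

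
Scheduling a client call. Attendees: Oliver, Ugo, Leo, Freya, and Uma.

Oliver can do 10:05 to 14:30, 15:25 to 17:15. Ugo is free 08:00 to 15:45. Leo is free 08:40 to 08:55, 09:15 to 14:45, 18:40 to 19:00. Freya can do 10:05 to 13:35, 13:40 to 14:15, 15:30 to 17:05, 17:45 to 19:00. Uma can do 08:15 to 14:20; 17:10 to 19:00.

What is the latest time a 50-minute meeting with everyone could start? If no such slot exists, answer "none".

12:45

Oliver ∩ Ugo: 10:05-14:30, 15:25-15:45.
Oliver ∩ Ugo ∩ Leo: 10:05-14:30.
Oliver ∩ Ugo ∩ Leo ∩ Freya: 10:05-13:35, 13:40-14:15.
Oliver ∩ Ugo ∩ Leo ∩ Freya ∩ Uma: 10:05-13:35, 13:40-14:15.
The last common window of at least 50 minutes is 10:05-13:35; a 50-minute meeting can start as late as 12:45 and still end by 13:35.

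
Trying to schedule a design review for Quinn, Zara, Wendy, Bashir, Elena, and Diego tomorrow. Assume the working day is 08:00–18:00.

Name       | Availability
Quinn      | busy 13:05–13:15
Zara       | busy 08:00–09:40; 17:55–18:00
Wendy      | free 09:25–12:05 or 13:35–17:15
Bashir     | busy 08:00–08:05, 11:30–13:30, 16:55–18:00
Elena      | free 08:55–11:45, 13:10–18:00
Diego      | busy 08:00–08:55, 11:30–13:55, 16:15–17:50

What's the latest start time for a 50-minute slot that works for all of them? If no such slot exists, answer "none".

15:25

Quinn free: 08:00-13:05, 13:15-18:00 (invert busy blocks within the working day).
Zara free: 09:40-17:55 (invert busy blocks within the working day).
Wendy free: 09:25-12:05, 13:35-17:15.
Bashir free: 08:05-11:30, 13:30-16:55 (invert busy blocks within the working day).
Elena free: 08:55-11:45, 13:10-18:00.
Diego free: 08:55-11:30, 13:55-16:15, 17:50-18:00 (invert busy blocks within the working day).
Quinn ∩ Zara: 09:40-13:05, 13:15-17:55.
Quinn ∩ Zara ∩ Wendy: 09:40-12:05, 13:35-17:15.
Quinn ∩ Zara ∩ Wendy ∩ Bashir: 09:40-11:30, 13:35-16:55.
Quinn ∩ Zara ∩ Wendy ∩ Bashir ∩ Elena: 09:40-11:30, 13:35-16:55.
Quinn ∩ Zara ∩ Wendy ∩ Bashir ∩ Elena ∩ Diego: 09:40-11:30, 13:55-16:15.
The last common window of at least 50 minutes is 13:55-16:15; a 50-minute meeting can start as late as 15:25 and still end by 16:15.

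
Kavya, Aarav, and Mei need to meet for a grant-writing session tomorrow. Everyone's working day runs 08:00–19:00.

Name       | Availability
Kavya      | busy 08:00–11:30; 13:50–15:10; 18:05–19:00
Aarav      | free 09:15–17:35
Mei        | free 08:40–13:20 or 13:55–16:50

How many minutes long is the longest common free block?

Kavya free: 11:30-13:50, 15:10-18:05 (invert busy blocks within the working day).
Aarav free: 09:15-17:35.
Mei free: 08:40-13:20, 13:55-16:50.
Kavya ∩ Aarav: 11:30-13:50, 15:10-17:35.
Kavya ∩ Aarav ∩ Mei: 11:30-13:20, 15:10-16:50.
Those are the intersection windows.
The longest is 11:30-13:20 at 110 minutes.

110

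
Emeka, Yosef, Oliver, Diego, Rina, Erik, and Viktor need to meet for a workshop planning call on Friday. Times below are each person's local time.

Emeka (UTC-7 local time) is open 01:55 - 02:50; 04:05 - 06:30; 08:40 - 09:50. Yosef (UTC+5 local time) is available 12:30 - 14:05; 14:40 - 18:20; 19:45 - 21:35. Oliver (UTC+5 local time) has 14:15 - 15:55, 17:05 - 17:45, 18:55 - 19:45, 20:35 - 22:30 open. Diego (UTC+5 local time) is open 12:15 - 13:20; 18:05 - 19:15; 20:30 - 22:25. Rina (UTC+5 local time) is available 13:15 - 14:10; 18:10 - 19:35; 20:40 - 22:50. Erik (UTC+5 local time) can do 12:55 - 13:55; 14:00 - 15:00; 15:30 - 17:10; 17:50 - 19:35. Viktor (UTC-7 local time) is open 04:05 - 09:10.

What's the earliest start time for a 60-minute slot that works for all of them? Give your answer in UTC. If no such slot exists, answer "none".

Emeka in UTC: 08:55-09:50, 11:05-13:30, 15:40-16:50 (add 7h to convert from UTC-7).
Yosef in UTC: 07:30-09:05, 09:40-13:20, 14:45-16:35 (subtract 5h to convert from UTC+5).
Oliver in UTC: 09:15-10:55, 12:05-12:45, 13:55-14:45, 15:35-17:30 (subtract 5h to convert from UTC+5).
Diego in UTC: 07:15-08:20, 13:05-14:15, 15:30-17:25 (subtract 5h to convert from UTC+5).
Rina in UTC: 08:15-09:10, 13:10-14:35, 15:40-17:50 (subtract 5h to convert from UTC+5).
Erik in UTC: 07:55-08:55, 09:00-10:00, 10:30-12:10, 12:50-14:35 (subtract 5h to convert from UTC+5).
Viktor in UTC: 11:05-16:10 (add 7h to convert from UTC-7).
Emeka ∩ Yosef: 08:55-09:05, 09:40-09:50, 11:05-13:20, 15:40-16:35.
Emeka ∩ Yosef ∩ Oliver: 09:40-09:50, 12:05-12:45, 15:40-16:35.
Emeka ∩ Yosef ∩ Oliver ∩ Diego: 15:40-16:35.
Emeka ∩ Yosef ∩ Oliver ∩ Diego ∩ Rina: 15:40-16:35.
Emeka ∩ Yosef ∩ Oliver ∩ Diego ∩ Rina ∩ Erik: ∅.
Emeka ∩ Yosef ∩ Oliver ∩ Diego ∩ Rina ∩ Erik ∩ Viktor: ∅.
There is no time when everyone is free.
No common window is at least 60 minutes long.

none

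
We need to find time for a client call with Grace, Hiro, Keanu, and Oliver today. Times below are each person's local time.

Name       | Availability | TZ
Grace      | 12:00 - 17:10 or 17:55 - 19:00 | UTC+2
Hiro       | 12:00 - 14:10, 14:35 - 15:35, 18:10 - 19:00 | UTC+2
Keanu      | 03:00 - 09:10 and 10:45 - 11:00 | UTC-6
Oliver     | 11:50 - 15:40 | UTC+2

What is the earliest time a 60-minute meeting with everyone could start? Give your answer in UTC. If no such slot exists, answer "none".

10:00

Grace in UTC: 10:00-15:10, 15:55-17:00 (subtract 2h to convert from UTC+2).
Hiro in UTC: 10:00-12:10, 12:35-13:35, 16:10-17:00 (subtract 2h to convert from UTC+2).
Keanu in UTC: 09:00-15:10, 16:45-17:00 (add 6h to convert from UTC-6).
Oliver in UTC: 09:50-13:40 (subtract 2h to convert from UTC+2).
Grace ∩ Hiro: 10:00-12:10, 12:35-13:35, 16:10-17:00.
Grace ∩ Hiro ∩ Keanu: 10:00-12:10, 12:35-13:35, 16:45-17:00.
Grace ∩ Hiro ∩ Keanu ∩ Oliver: 10:00-12:10, 12:35-13:35.
Those are the intersection windows.
The first common window of at least 60 minutes is 10:00-12:10, so the earliest start is 10:00.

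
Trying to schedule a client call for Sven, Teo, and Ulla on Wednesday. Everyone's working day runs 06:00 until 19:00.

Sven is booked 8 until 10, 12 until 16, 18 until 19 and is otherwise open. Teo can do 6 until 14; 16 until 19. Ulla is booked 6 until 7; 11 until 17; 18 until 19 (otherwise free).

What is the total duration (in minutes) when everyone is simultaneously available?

Sven free: 06:00-08:00, 10:00-12:00, 16:00-18:00 (invert busy blocks within the working day).
Teo free: 06:00-14:00, 16:00-19:00.
Ulla free: 07:00-11:00, 17:00-18:00 (invert busy blocks within the working day).
Sven ∩ Teo: 06:00-08:00, 10:00-12:00, 16:00-18:00.
Sven ∩ Teo ∩ Ulla: 07:00-08:00, 10:00-11:00, 17:00-18:00.
Summing the common windows: 60 + 60 + 60 = 180 minutes.

180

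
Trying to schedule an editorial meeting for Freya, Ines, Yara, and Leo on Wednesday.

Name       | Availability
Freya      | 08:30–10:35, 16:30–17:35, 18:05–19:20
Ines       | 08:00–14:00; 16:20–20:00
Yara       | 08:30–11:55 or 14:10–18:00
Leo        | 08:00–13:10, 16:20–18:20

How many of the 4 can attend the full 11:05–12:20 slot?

2

Ines and Leo can make the full 11:05-12:20 slot — that's 2.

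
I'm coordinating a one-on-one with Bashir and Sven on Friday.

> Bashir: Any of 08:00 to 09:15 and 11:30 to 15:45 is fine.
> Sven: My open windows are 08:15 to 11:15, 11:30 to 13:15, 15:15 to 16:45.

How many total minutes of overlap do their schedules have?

195

Bashir ∩ Sven: 08:15-09:15, 11:30-13:15, 15:15-15:45.
Summing the common windows: 60 + 105 + 30 = 195 minutes.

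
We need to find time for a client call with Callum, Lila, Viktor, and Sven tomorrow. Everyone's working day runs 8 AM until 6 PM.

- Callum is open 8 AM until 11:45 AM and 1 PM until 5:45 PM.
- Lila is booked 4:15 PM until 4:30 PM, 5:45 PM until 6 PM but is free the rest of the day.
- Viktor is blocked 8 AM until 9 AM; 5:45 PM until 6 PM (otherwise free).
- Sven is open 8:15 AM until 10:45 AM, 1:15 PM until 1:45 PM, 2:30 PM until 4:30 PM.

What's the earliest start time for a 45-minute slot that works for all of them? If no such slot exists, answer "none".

09:00

Callum free: 08:00-11:45, 13:00-17:45.
Lila free: 08:00-16:15, 16:30-17:45 (invert busy blocks within the working day).
Viktor free: 09:00-17:45 (invert busy blocks within the working day).
Sven free: 08:15-10:45, 13:15-13:45, 14:30-16:30.
Callum ∩ Lila: 08:00-11:45, 13:00-16:15, 16:30-17:45.
Callum ∩ Lila ∩ Viktor: 09:00-11:45, 13:00-16:15, 16:30-17:45.
Callum ∩ Lila ∩ Viktor ∩ Sven: 09:00-10:45, 13:15-13:45, 14:30-16:15.
Those are the intersection windows.
The first common window of at least 45 minutes is 09:00-10:45, so the earliest start is 09:00.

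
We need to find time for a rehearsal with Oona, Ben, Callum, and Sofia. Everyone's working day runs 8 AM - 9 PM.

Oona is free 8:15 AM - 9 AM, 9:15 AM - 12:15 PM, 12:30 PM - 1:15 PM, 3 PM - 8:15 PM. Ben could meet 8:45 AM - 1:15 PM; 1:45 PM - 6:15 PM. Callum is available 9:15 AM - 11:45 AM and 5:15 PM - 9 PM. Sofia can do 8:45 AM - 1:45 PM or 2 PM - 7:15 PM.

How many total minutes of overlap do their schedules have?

Oona ∩ Ben: 08:45-09:00, 09:15-12:15, 12:30-13:15, 15:00-18:15.
Oona ∩ Ben ∩ Callum: 09:15-11:45, 17:15-18:15.
Oona ∩ Ben ∩ Callum ∩ Sofia: 09:15-11:45, 17:15-18:15.
Those are the intersection windows.
Summing the common windows: 150 + 60 = 210 minutes.

210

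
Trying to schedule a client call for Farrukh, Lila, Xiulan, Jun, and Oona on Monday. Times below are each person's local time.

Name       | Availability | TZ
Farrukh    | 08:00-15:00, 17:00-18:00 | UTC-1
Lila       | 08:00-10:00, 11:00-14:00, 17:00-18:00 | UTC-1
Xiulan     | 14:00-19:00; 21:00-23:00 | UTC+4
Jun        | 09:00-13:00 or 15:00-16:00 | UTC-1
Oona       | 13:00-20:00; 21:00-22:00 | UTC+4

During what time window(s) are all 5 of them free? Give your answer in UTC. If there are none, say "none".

Farrukh in UTC: 09:00-16:00, 18:00-19:00 (add 1h to convert from UTC-1).
Lila in UTC: 09:00-11:00, 12:00-15:00, 18:00-19:00 (add 1h to convert from UTC-1).
Xiulan in UTC: 10:00-15:00, 17:00-19:00 (subtract 4h to convert from UTC+4).
Jun in UTC: 10:00-14:00, 16:00-17:00 (add 1h to convert from UTC-1).
Oona in UTC: 09:00-16:00, 17:00-18:00 (subtract 4h to convert from UTC+4).
Farrukh ∩ Lila: 09:00-11:00, 12:00-15:00, 18:00-19:00.
Farrukh ∩ Lila ∩ Xiulan: 10:00-11:00, 12:00-15:00, 18:00-19:00.
Farrukh ∩ Lila ∩ Xiulan ∩ Jun: 10:00-11:00, 12:00-14:00.
Farrukh ∩ Lila ∩ Xiulan ∩ Jun ∩ Oona: 10:00-11:00, 12:00-14:00.
Those are the intersection windows.

10:00-11:00, 12:00-14:00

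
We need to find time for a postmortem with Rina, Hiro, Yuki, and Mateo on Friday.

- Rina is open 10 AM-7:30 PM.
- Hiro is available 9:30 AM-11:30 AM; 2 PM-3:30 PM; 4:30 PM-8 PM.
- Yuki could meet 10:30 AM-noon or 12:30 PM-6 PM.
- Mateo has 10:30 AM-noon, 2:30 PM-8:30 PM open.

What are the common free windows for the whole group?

Rina ∩ Hiro: 10:00-11:30, 14:00-15:30, 16:30-19:30.
Rina ∩ Hiro ∩ Yuki: 10:30-11:30, 14:00-15:30, 16:30-18:00.
Rina ∩ Hiro ∩ Yuki ∩ Mateo: 10:30-11:30, 14:30-15:30, 16:30-18:00.
So the common availability across everyone is 10:30-11:30, 14:30-15:30, 16:30-18:00.

10:30-11:30, 14:30-15:30, 16:30-18:00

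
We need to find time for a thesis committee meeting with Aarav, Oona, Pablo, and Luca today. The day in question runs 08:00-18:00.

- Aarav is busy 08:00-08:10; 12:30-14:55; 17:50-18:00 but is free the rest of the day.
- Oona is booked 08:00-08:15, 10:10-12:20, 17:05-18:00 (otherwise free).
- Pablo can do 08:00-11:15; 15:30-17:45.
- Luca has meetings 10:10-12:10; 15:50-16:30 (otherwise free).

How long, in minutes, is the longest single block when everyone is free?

Aarav free: 08:10-12:30, 14:55-17:50 (invert busy blocks within the working day).
Oona free: 08:15-10:10, 12:20-17:05 (invert busy blocks within the working day).
Pablo free: 08:00-11:15, 15:30-17:45.
Luca free: 08:00-10:10, 12:10-15:50, 16:30-18:00 (invert busy blocks within the working day).
Aarav ∩ Oona: 08:15-10:10, 12:20-12:30, 14:55-17:05.
Aarav ∩ Oona ∩ Pablo: 08:15-10:10, 15:30-17:05.
Aarav ∩ Oona ∩ Pablo ∩ Luca: 08:15-10:10, 15:30-15:50, 16:30-17:05.
The longest is 08:15-10:10 at 115 minutes.

115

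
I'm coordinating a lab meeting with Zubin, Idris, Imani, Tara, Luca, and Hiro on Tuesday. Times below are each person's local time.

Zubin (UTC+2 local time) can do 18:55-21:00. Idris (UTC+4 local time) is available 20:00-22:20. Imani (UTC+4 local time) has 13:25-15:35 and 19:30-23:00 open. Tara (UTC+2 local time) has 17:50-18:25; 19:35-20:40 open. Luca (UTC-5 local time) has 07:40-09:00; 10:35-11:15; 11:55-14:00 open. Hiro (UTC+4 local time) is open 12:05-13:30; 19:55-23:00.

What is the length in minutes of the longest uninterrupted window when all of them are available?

Zubin in UTC: 16:55-19:00 (subtract 2h to convert from UTC+2).
Idris in UTC: 16:00-18:20 (subtract 4h to convert from UTC+4).
Imani in UTC: 09:25-11:35, 15:30-19:00 (subtract 4h to convert from UTC+4).
Tara in UTC: 15:50-16:25, 17:35-18:40 (subtract 2h to convert from UTC+2).
Luca in UTC: 12:40-14:00, 15:35-16:15, 16:55-19:00 (add 5h to convert from UTC-5).
Hiro in UTC: 08:05-09:30, 15:55-19:00 (subtract 4h to convert from UTC+4).
Zubin ∩ Idris: 16:55-18:20.
Zubin ∩ Idris ∩ Imani: 16:55-18:20.
Zubin ∩ Idris ∩ Imani ∩ Tara: 17:35-18:20.
Zubin ∩ Idris ∩ Imani ∩ Tara ∩ Luca: 17:35-18:20.
Zubin ∩ Idris ∩ Imani ∩ Tara ∩ Luca ∩ Hiro: 17:35-18:20.
Those are the intersection windows.
The longest is 17:35-18:20 at 45 minutes.

45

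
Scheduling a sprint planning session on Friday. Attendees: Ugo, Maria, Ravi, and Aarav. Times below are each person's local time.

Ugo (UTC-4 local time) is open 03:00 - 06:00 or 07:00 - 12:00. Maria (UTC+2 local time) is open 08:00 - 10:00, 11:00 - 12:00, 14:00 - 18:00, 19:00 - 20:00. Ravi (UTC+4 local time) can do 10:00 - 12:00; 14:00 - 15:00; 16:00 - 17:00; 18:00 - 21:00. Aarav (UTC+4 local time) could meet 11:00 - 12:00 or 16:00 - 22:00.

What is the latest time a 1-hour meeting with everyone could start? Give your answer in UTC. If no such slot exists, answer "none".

15:00

Ugo in UTC: 07:00-10:00, 11:00-16:00 (add 4h to convert from UTC-4).
Maria in UTC: 06:00-08:00, 09:00-10:00, 12:00-16:00, 17:00-18:00 (subtract 2h to convert from UTC+2).
Ravi in UTC: 06:00-08:00, 10:00-11:00, 12:00-13:00, 14:00-17:00 (subtract 4h to convert from UTC+4).
Aarav in UTC: 07:00-08:00, 12:00-18:00 (subtract 4h to convert from UTC+4).
Ugo ∩ Maria: 07:00-08:00, 09:00-10:00, 12:00-16:00.
Ugo ∩ Maria ∩ Ravi: 07:00-08:00, 12:00-13:00, 14:00-16:00.
Ugo ∩ Maria ∩ Ravi ∩ Aarav: 07:00-08:00, 12:00-13:00, 14:00-16:00.
Those are the intersection windows.
The last common window of at least 60 minutes is 14:00-16:00; a 60-minute meeting can start as late as 15:00 and still end by 16:00.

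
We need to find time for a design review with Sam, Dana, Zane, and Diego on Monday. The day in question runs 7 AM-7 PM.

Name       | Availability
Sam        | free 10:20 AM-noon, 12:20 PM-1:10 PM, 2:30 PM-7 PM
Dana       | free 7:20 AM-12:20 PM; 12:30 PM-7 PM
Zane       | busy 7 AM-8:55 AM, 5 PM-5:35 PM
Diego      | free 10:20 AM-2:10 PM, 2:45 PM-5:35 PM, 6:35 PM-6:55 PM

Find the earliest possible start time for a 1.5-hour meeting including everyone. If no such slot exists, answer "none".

Sam free: 10:20-12:00, 12:20-13:10, 14:30-19:00.
Dana free: 07:20-12:20, 12:30-19:00.
Zane free: 08:55-17:00, 17:35-19:00 (invert busy blocks within the working day).
Diego free: 10:20-14:10, 14:45-17:35, 18:35-18:55.
Sam ∩ Dana: 10:20-12:00, 12:30-13:10, 14:30-19:00.
Sam ∩ Dana ∩ Zane: 10:20-12:00, 12:30-13:10, 14:30-17:00, 17:35-19:00.
Sam ∩ Dana ∩ Zane ∩ Diego: 10:20-12:00, 12:30-13:10, 14:45-17:00, 18:35-18:55.
The first common window of at least 90 minutes is 10:20-12:00, so the earliest start is 10:20.

10:20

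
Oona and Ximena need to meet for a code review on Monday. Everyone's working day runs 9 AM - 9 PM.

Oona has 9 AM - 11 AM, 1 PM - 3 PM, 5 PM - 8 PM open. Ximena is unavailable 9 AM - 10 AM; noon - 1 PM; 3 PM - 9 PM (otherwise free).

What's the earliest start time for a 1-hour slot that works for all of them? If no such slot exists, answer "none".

Oona free: 09:00-11:00, 13:00-15:00, 17:00-20:00.
Ximena free: 10:00-12:00, 13:00-15:00 (invert busy blocks within the working day).
Oona ∩ Ximena: 10:00-11:00, 13:00-15:00.
Those are the intersection windows.
The first common window of at least 60 minutes is 10:00-11:00, so the earliest start is 10:00.

10:00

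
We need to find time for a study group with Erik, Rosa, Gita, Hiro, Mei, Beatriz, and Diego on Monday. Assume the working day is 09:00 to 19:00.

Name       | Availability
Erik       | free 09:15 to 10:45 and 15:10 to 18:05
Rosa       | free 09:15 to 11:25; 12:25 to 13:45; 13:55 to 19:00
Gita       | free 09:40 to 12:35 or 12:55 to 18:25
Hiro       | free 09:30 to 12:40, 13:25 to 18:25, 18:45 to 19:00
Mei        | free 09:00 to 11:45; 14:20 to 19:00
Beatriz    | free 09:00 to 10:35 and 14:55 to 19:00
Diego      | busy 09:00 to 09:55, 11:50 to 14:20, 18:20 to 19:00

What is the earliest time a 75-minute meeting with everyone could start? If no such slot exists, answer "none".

Erik free: 09:15-10:45, 15:10-18:05.
Rosa free: 09:15-11:25, 12:25-13:45, 13:55-19:00.
Gita free: 09:40-12:35, 12:55-18:25.
Hiro free: 09:30-12:40, 13:25-18:25, 18:45-19:00.
Mei free: 09:00-11:45, 14:20-19:00.
Beatriz free: 09:00-10:35, 14:55-19:00.
Diego free: 09:55-11:50, 14:20-18:20 (invert busy blocks within the working day).
Erik ∩ Rosa: 09:15-10:45, 15:10-18:05.
Erik ∩ Rosa ∩ Gita: 09:40-10:45, 15:10-18:05.
Erik ∩ Rosa ∩ Gita ∩ Hiro: 09:40-10:45, 15:10-18:05.
Erik ∩ Rosa ∩ Gita ∩ Hiro ∩ Mei: 09:40-10:45, 15:10-18:05.
Erik ∩ Rosa ∩ Gita ∩ Hiro ∩ Mei ∩ Beatriz: 09:40-10:35, 15:10-18:05.
Erik ∩ Rosa ∩ Gita ∩ Hiro ∩ Mei ∩ Beatriz ∩ Diego: 09:55-10:35, 15:10-18:05.
So the common availability across everyone is 09:55-10:35, 15:10-18:05.
The first common window of at least 75 minutes is 15:10-18:05, so the earliest start is 15:10.

15:10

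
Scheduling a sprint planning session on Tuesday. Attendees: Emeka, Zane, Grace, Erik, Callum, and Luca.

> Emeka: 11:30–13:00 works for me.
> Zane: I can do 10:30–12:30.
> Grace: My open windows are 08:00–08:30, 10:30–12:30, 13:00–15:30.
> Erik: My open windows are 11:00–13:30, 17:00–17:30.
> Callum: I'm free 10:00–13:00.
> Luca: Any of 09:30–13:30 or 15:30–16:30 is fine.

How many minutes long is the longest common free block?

60

Emeka ∩ Zane: 11:30-12:30.
Emeka ∩ Zane ∩ Grace: 11:30-12:30.
Emeka ∩ Zane ∩ Grace ∩ Erik: 11:30-12:30.
Emeka ∩ Zane ∩ Grace ∩ Erik ∩ Callum: 11:30-12:30.
Emeka ∩ Zane ∩ Grace ∩ Erik ∩ Callum ∩ Luca: 11:30-12:30.
The longest is 11:30-12:30 at 60 minutes.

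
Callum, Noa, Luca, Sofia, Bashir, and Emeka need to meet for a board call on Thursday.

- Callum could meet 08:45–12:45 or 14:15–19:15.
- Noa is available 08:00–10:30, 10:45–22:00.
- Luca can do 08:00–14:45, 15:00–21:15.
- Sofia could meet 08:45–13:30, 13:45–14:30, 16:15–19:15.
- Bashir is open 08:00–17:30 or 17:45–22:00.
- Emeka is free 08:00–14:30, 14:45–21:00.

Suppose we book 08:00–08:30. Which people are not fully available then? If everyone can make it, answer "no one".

Callum: not fully free for 08:00-08:30. Noa: free for 08:00-08:30. Luca: free for 08:00-08:30. Sofia: not fully free for 08:00-08:30. Bashir: free for 08:00-08:30. Emeka: free for 08:00-08:30.

Callum, Sofia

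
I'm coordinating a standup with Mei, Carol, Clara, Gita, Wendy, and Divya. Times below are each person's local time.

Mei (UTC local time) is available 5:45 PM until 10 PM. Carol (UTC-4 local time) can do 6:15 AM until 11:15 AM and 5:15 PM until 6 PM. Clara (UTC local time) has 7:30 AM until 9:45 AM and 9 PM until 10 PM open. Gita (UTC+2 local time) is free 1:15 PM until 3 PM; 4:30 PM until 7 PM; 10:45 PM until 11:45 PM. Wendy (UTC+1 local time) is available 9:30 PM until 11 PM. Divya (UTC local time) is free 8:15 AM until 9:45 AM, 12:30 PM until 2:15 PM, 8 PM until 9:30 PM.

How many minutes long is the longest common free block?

Mei in UTC: 17:45-22:00.
Carol in UTC: 10:15-15:15, 21:15-22:00 (add 4h to convert from UTC-4).
Clara in UTC: 07:30-09:45, 21:00-22:00.
Gita in UTC: 11:15-13:00, 14:30-17:00, 20:45-21:45 (subtract 2h to convert from UTC+2).
Wendy in UTC: 20:30-22:00 (subtract 1h to convert from UTC+1).
Divya in UTC: 08:15-09:45, 12:30-14:15, 20:00-21:30.
Mei ∩ Carol: 21:15-22:00.
Mei ∩ Carol ∩ Clara: 21:15-22:00.
Mei ∩ Carol ∩ Clara ∩ Gita: 21:15-21:45.
Mei ∩ Carol ∩ Clara ∩ Gita ∩ Wendy: 21:15-21:45.
Mei ∩ Carol ∩ Clara ∩ Gita ∩ Wendy ∩ Divya: 21:15-21:30.
So the common availability across everyone is 21:15-21:30.
The longest is 21:15-21:30 at 15 minutes.

15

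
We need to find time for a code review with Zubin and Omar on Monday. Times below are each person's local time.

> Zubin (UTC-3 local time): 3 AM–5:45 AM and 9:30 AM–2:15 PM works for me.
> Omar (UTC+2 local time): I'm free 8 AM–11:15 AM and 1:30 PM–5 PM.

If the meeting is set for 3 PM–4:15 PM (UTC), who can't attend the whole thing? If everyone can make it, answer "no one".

Zubin in UTC: 06:00-08:45, 12:30-17:15 (add 3h to convert from UTC-3).
Omar in UTC: 06:00-09:15, 11:30-15:00 (subtract 2h to convert from UTC+2).
Zubin: free for 15:00-16:15. Omar: not fully free for 15:00-16:15.

Omar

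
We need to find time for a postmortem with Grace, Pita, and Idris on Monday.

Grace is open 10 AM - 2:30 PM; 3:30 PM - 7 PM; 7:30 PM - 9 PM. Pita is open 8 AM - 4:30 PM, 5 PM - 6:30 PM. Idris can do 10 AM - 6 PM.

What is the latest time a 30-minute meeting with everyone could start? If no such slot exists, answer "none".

17:30

Grace ∩ Pita: 10:00-14:30, 15:30-16:30, 17:00-18:30.
Grace ∩ Pita ∩ Idris: 10:00-14:30, 15:30-16:30, 17:00-18:00.
The last common window of at least 30 minutes is 17:00-18:00; a 30-minute meeting can start as late as 17:30 and still end by 18:00.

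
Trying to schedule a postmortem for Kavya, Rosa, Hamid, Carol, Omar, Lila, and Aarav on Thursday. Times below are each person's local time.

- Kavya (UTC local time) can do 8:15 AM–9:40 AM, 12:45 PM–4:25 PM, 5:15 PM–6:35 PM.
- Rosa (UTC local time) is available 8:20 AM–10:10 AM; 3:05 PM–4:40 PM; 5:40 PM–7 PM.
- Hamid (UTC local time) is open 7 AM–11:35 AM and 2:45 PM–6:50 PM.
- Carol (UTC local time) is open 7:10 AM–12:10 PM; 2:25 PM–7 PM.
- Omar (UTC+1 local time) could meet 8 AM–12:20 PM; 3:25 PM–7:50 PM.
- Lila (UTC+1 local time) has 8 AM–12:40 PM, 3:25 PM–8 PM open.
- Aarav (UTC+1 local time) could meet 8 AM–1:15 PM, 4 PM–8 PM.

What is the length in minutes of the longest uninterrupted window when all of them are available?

80

Kavya in UTC: 08:15-09:40, 12:45-16:25, 17:15-18:35.
Rosa in UTC: 08:20-10:10, 15:05-16:40, 17:40-19:00.
Hamid in UTC: 07:00-11:35, 14:45-18:50.
Carol in UTC: 07:10-12:10, 14:25-19:00.
Omar in UTC: 07:00-11:20, 14:25-18:50 (subtract 1h to convert from UTC+1).
Lila in UTC: 07:00-11:40, 14:25-19:00 (subtract 1h to convert from UTC+1).
Aarav in UTC: 07:00-12:15, 15:00-19:00 (subtract 1h to convert from UTC+1).
Kavya ∩ Rosa: 08:20-09:40, 15:05-16:25, 17:40-18:35.
Kavya ∩ Rosa ∩ Hamid: 08:20-09:40, 15:05-16:25, 17:40-18:35.
Kavya ∩ Rosa ∩ Hamid ∩ Carol: 08:20-09:40, 15:05-16:25, 17:40-18:35.
Kavya ∩ Rosa ∩ Hamid ∩ Carol ∩ Omar: 08:20-09:40, 15:05-16:25, 17:40-18:35.
Kavya ∩ Rosa ∩ Hamid ∩ Carol ∩ Omar ∩ Lila: 08:20-09:40, 15:05-16:25, 17:40-18:35.
Kavya ∩ Rosa ∩ Hamid ∩ Carol ∩ Omar ∩ Lila ∩ Aarav: 08:20-09:40, 15:05-16:25, 17:40-18:35.
So the common availability across everyone is 08:20-09:40, 15:05-16:25, 17:40-18:35.
The longest is 08:20-09:40 at 80 minutes.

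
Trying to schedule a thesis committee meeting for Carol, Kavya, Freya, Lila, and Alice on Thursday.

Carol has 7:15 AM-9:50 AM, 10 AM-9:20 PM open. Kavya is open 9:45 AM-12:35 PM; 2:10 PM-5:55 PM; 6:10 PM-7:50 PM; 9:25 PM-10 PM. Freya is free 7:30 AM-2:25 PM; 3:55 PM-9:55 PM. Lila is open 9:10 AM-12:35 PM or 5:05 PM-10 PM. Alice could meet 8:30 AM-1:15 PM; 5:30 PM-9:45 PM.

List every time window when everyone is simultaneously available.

09:45-09:50, 10:00-12:35, 17:30-17:55, 18:10-19:50

Carol ∩ Kavya: 09:45-09:50, 10:00-12:35, 14:10-17:55, 18:10-19:50.
Carol ∩ Kavya ∩ Freya: 09:45-09:50, 10:00-12:35, 14:10-14:25, 15:55-17:55, 18:10-19:50.
Carol ∩ Kavya ∩ Freya ∩ Lila: 09:45-09:50, 10:00-12:35, 17:05-17:55, 18:10-19:50.
Carol ∩ Kavya ∩ Freya ∩ Lila ∩ Alice: 09:45-09:50, 10:00-12:35, 17:30-17:55, 18:10-19:50.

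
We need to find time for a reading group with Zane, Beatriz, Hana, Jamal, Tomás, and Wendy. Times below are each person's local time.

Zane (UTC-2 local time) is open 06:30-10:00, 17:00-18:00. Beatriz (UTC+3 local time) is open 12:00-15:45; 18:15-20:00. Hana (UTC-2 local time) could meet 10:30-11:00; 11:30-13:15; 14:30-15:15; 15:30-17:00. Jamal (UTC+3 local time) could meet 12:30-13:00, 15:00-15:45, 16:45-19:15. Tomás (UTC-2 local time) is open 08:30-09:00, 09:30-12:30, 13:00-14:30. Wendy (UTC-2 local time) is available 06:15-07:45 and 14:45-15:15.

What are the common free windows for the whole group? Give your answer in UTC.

none

Zane in UTC: 08:30-12:00, 19:00-20:00 (add 2h to convert from UTC-2).
Beatriz in UTC: 09:00-12:45, 15:15-17:00 (subtract 3h to convert from UTC+3).
Hana in UTC: 12:30-13:00, 13:30-15:15, 16:30-17:15, 17:30-19:00 (add 2h to convert from UTC-2).
Jamal in UTC: 09:30-10:00, 12:00-12:45, 13:45-16:15 (subtract 3h to convert from UTC+3).
Tomás in UTC: 10:30-11:00, 11:30-14:30, 15:00-16:30 (add 2h to convert from UTC-2).
Wendy in UTC: 08:15-09:45, 16:45-17:15 (add 2h to convert from UTC-2).
Zane ∩ Beatriz: 09:00-12:00.
Zane ∩ Beatriz ∩ Hana: ∅.
Zane ∩ Beatriz ∩ Hana ∩ Jamal: ∅.
Zane ∩ Beatriz ∩ Hana ∩ Jamal ∩ Tomás: ∅.
Zane ∩ Beatriz ∩ Hana ∩ Jamal ∩ Tomás ∩ Wendy: ∅.
There is no time when everyone is free.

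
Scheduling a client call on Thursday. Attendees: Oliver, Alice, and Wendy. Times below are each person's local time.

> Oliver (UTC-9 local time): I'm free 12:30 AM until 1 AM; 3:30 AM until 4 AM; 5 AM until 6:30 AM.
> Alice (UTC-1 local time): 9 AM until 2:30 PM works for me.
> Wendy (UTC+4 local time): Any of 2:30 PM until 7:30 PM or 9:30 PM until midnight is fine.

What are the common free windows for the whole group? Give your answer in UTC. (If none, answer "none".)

12:30-13:00, 14:00-15:30

Oliver in UTC: 09:30-10:00, 12:30-13:00, 14:00-15:30 (add 9h to convert from UTC-9).
Alice in UTC: 10:00-15:30 (add 1h to convert from UTC-1).
Wendy in UTC: 10:30-15:30, 17:30-20:00 (subtract 4h to convert from UTC+4).
Oliver ∩ Alice: 12:30-13:00, 14:00-15:30.
Oliver ∩ Alice ∩ Wendy: 12:30-13:00, 14:00-15:30.
So the common availability across everyone is 12:30-13:00, 14:00-15:30.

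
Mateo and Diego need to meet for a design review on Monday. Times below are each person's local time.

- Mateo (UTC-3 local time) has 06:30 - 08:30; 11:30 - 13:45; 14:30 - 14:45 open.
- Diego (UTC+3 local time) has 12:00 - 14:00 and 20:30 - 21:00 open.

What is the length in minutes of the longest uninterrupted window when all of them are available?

Mateo in UTC: 09:30-11:30, 14:30-16:45, 17:30-17:45 (add 3h to convert from UTC-3).
Diego in UTC: 09:00-11:00, 17:30-18:00 (subtract 3h to convert from UTC+3).
Mateo ∩ Diego: 09:30-11:00, 17:30-17:45.
The longest is 09:30-11:00 at 90 minutes.

90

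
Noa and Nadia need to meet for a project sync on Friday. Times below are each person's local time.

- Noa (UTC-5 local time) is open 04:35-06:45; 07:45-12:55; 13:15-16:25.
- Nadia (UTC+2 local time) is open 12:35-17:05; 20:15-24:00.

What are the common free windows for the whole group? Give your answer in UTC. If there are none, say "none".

Noa in UTC: 09:35-11:45, 12:45-17:55, 18:15-21:25 (add 5h to convert from UTC-5).
Nadia in UTC: 10:35-15:05, 18:15-22:00 (subtract 2h to convert from UTC+2).
Noa ∩ Nadia: 10:35-11:45, 12:45-15:05, 18:15-21:25.

10:35-11:45, 12:45-15:05, 18:15-21:25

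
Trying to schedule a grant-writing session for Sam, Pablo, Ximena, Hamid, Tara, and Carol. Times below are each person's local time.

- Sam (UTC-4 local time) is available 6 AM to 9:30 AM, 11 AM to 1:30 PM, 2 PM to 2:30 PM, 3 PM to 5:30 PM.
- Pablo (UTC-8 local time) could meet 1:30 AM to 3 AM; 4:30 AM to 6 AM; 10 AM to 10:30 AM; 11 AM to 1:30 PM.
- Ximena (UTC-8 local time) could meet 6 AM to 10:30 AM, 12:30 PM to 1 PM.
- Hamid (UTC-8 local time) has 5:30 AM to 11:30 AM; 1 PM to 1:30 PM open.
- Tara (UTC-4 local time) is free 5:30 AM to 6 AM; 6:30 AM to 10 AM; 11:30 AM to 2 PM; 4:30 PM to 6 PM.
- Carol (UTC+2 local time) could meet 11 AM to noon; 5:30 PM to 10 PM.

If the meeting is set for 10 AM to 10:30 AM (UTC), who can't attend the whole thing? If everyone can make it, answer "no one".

Carol, Hamid, Tara, Ximena

Sam in UTC: 10:00-13:30, 15:00-17:30, 18:00-18:30, 19:00-21:30 (add 4h to convert from UTC-4).
Pablo in UTC: 09:30-11:00, 12:30-14:00, 18:00-18:30, 19:00-21:30 (add 8h to convert from UTC-8).
Ximena in UTC: 14:00-18:30, 20:30-21:00 (add 8h to convert from UTC-8).
Hamid in UTC: 13:30-19:30, 21:00-21:30 (add 8h to convert from UTC-8).
Tara in UTC: 09:30-10:00, 10:30-14:00, 15:30-18:00, 20:30-22:00 (add 4h to convert from UTC-4).
Carol in UTC: 09:00-10:00, 15:30-20:00 (subtract 2h to convert from UTC+2).
Sam: free for 10:00-10:30. Pablo: free for 10:00-10:30. Ximena: not fully free for 10:00-10:30. Hamid: not fully free for 10:00-10:30. Tara: not fully free for 10:00-10:30. Carol: not fully free for 10:00-10:30.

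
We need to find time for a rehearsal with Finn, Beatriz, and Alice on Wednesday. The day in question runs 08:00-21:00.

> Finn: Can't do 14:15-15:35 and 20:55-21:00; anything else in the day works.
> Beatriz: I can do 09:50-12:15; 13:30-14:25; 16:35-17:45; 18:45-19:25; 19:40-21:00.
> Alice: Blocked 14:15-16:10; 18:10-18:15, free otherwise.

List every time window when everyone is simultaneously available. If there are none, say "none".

09:50-12:15, 13:30-14:15, 16:35-17:45, 18:45-19:25, 19:40-20:55

Finn free: 08:00-14:15, 15:35-20:55 (invert busy blocks within the working day).
Beatriz free: 09:50-12:15, 13:30-14:25, 16:35-17:45, 18:45-19:25, 19:40-21:00.
Alice free: 08:00-14:15, 16:10-18:10, 18:15-21:00 (invert busy blocks within the working day).
Finn ∩ Beatriz: 09:50-12:15, 13:30-14:15, 16:35-17:45, 18:45-19:25, 19:40-20:55.
Finn ∩ Beatriz ∩ Alice: 09:50-12:15, 13:30-14:15, 16:35-17:45, 18:45-19:25, 19:40-20:55.
Those are the intersection windows.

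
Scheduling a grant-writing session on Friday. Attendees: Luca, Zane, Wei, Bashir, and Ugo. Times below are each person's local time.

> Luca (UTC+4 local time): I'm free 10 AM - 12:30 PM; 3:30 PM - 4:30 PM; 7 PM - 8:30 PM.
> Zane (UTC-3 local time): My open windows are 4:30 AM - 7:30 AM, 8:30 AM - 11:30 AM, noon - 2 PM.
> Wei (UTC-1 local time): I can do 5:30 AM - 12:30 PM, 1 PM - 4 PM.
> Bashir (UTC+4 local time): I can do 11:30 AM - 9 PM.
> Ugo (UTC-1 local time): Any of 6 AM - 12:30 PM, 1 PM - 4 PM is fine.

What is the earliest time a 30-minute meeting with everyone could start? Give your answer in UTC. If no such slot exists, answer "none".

Luca in UTC: 06:00-08:30, 11:30-12:30, 15:00-16:30 (subtract 4h to convert from UTC+4).
Zane in UTC: 07:30-10:30, 11:30-14:30, 15:00-17:00 (add 3h to convert from UTC-3).
Wei in UTC: 06:30-13:30, 14:00-17:00 (add 1h to convert from UTC-1).
Bashir in UTC: 07:30-17:00 (subtract 4h to convert from UTC+4).
Ugo in UTC: 07:00-13:30, 14:00-17:00 (add 1h to convert from UTC-1).
Luca ∩ Zane: 07:30-08:30, 11:30-12:30, 15:00-16:30.
Luca ∩ Zane ∩ Wei: 07:30-08:30, 11:30-12:30, 15:00-16:30.
Luca ∩ Zane ∩ Wei ∩ Bashir: 07:30-08:30, 11:30-12:30, 15:00-16:30.
Luca ∩ Zane ∩ Wei ∩ Bashir ∩ Ugo: 07:30-08:30, 11:30-12:30, 15:00-16:30.
So the common availability across everyone is 07:30-08:30, 11:30-12:30, 15:00-16:30.
The first common window of at least 30 minutes is 07:30-08:30, so the earliest start is 07:30.

07:30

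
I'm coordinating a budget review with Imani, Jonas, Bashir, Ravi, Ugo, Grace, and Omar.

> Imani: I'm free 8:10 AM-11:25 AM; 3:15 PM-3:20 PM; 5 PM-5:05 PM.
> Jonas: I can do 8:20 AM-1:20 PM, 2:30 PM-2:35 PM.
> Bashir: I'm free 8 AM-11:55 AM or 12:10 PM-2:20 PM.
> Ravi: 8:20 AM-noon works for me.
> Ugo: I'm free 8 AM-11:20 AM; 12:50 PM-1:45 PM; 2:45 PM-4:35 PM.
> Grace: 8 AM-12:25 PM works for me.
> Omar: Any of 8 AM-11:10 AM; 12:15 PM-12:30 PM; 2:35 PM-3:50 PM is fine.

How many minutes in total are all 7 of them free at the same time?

170

Imani ∩ Jonas: 08:20-11:25.
Imani ∩ Jonas ∩ Bashir: 08:20-11:25.
Imani ∩ Jonas ∩ Bashir ∩ Ravi: 08:20-11:25.
Imani ∩ Jonas ∩ Bashir ∩ Ravi ∩ Ugo: 08:20-11:20.
Imani ∩ Jonas ∩ Bashir ∩ Ravi ∩ Ugo ∩ Grace: 08:20-11:20.
Imani ∩ Jonas ∩ Bashir ∩ Ravi ∩ Ugo ∩ Grace ∩ Omar: 08:20-11:10.
That's a single block of 170 minutes.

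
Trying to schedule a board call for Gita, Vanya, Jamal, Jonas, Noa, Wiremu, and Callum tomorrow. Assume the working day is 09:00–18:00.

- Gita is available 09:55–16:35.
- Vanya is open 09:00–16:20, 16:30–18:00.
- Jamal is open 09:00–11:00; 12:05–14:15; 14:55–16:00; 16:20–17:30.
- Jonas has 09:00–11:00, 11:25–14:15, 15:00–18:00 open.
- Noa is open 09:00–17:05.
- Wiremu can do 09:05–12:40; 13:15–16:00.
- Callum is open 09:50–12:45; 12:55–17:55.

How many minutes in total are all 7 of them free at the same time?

220

Gita ∩ Vanya: 09:55-16:20, 16:30-16:35.
Gita ∩ Vanya ∩ Jamal: 09:55-11:00, 12:05-14:15, 14:55-16:00, 16:30-16:35.
Gita ∩ Vanya ∩ Jamal ∩ Jonas: 09:55-11:00, 12:05-14:15, 15:00-16:00, 16:30-16:35.
Gita ∩ Vanya ∩ Jamal ∩ Jonas ∩ Noa: 09:55-11:00, 12:05-14:15, 15:00-16:00, 16:30-16:35.
Gita ∩ Vanya ∩ Jamal ∩ Jonas ∩ Noa ∩ Wiremu: 09:55-11:00, 12:05-12:40, 13:15-14:15, 15:00-16:00.
Gita ∩ Vanya ∩ Jamal ∩ Jonas ∩ Noa ∩ Wiremu ∩ Callum: 09:55-11:00, 12:05-12:40, 13:15-14:15, 15:00-16:00.
So the common availability across everyone is 09:55-11:00, 12:05-12:40, 13:15-14:15, 15:00-16:00.
Summing the common windows: 65 + 35 + 60 + 60 = 220 minutes.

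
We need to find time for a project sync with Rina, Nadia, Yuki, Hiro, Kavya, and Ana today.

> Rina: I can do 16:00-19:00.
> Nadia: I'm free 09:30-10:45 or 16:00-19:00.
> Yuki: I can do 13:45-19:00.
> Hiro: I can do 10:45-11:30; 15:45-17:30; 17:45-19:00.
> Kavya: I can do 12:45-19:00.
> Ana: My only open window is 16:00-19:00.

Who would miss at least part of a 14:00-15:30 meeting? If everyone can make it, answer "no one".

Rina: not fully free for 14:00-15:30. Nadia: not fully free for 14:00-15:30. Yuki: free for 14:00-15:30. Hiro: not fully free for 14:00-15:30. Kavya: free for 14:00-15:30. Ana: not fully free for 14:00-15:30.

Ana, Hiro, Nadia, Rina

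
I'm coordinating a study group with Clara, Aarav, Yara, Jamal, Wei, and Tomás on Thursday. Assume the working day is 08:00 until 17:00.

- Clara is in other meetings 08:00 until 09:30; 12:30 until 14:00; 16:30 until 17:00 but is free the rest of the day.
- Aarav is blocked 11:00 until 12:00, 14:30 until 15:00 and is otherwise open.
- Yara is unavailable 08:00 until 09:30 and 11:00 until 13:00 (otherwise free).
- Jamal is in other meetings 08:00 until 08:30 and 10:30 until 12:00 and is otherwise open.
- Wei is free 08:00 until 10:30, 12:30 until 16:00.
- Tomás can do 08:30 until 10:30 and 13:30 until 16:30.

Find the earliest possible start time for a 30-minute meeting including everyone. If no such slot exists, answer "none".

09:30

Clara free: 09:30-12:30, 14:00-16:30 (invert busy blocks within the working day).
Aarav free: 08:00-11:00, 12:00-14:30, 15:00-17:00 (invert busy blocks within the working day).
Yara free: 09:30-11:00, 13:00-17:00 (invert busy blocks within the working day).
Jamal free: 08:30-10:30, 12:00-17:00 (invert busy blocks within the working day).
Wei free: 08:00-10:30, 12:30-16:00.
Tomás free: 08:30-10:30, 13:30-16:30.
Clara ∩ Aarav: 09:30-11:00, 12:00-12:30, 14:00-14:30, 15:00-16:30.
Clara ∩ Aarav ∩ Yara: 09:30-11:00, 14:00-14:30, 15:00-16:30.
Clara ∩ Aarav ∩ Yara ∩ Jamal: 09:30-10:30, 14:00-14:30, 15:00-16:30.
Clara ∩ Aarav ∩ Yara ∩ Jamal ∩ Wei: 09:30-10:30, 14:00-14:30, 15:00-16:00.
Clara ∩ Aarav ∩ Yara ∩ Jamal ∩ Wei ∩ Tomás: 09:30-10:30, 14:00-14:30, 15:00-16:00.
So the common availability across everyone is 09:30-10:30, 14:00-14:30, 15:00-16:00.
The first common window of at least 30 minutes is 09:30-10:30, so the earliest start is 09:30.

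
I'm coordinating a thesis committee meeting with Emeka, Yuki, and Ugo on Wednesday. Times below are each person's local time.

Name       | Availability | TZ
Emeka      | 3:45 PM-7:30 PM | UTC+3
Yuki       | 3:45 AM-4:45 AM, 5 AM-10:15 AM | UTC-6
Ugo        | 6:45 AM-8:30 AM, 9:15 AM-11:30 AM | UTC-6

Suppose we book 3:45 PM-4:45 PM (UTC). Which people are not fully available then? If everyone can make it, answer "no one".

Emeka in UTC: 12:45-16:30 (subtract 3h to convert from UTC+3).
Yuki in UTC: 09:45-10:45, 11:00-16:15 (add 6h to convert from UTC-6).
Ugo in UTC: 12:45-14:30, 15:15-17:30 (add 6h to convert from UTC-6).
Emeka: not fully free for 15:45-16:45. Yuki: not fully free for 15:45-16:45. Ugo: free for 15:45-16:45.

Emeka, Yuki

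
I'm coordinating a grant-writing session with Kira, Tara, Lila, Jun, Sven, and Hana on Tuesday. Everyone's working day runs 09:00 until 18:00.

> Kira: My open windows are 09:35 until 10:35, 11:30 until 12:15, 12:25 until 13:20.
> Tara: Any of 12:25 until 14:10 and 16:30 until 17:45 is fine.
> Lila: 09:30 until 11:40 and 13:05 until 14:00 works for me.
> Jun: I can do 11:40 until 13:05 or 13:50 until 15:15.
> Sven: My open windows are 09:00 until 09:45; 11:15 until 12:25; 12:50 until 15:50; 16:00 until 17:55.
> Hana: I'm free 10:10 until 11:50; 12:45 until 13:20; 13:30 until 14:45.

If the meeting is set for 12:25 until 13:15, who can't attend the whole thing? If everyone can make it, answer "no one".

Hana, Jun, Lila, Sven

Kira: free for 12:25-13:15. Tara: free for 12:25-13:15. Lila: not fully free for 12:25-13:15. Jun: not fully free for 12:25-13:15. Sven: not fully free for 12:25-13:15. Hana: not fully free for 12:25-13:15.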